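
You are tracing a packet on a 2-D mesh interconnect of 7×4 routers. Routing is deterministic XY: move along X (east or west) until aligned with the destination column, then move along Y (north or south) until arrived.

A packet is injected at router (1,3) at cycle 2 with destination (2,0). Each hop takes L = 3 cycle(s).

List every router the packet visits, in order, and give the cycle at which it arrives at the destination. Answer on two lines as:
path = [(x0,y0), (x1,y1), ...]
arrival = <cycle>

path = [(1,3), (2,3), (2,2), (2,1), (2,0)]
arrival = 14

  0. router=(1,3) cycle=2 (inject)
  1. router=(2,3) cycle=5 dir=E
  2. router=(2,2) cycle=8 dir=S
  3. router=(2,1) cycle=11 dir=S
  4. router=(2,0) cycle=14 dir=S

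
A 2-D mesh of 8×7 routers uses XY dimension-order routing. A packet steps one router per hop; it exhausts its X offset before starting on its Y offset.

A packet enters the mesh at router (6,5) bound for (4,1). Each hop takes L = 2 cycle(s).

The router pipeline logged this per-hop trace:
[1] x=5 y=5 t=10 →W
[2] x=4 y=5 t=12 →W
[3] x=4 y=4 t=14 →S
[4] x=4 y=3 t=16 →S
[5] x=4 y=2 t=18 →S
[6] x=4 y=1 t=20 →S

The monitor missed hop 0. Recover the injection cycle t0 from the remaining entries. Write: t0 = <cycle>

Hop 1 reached at cycle 10; hop k is at t0 + k·L.
So t0 = 10 − 1·2 = 8.

t0 = 8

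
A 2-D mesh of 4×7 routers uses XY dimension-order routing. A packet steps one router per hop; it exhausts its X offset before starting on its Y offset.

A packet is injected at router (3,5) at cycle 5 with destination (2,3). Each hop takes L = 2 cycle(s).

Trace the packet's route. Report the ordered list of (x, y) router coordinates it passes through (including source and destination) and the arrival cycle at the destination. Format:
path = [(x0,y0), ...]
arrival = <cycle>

path = [(3,5), (2,5), (2,4), (2,3)]
arrival = 11

src (3,5)  cyc=5
W→(2,5)  cyc=7
S→(2,4)  cyc=9
S→(2,3)  cyc=11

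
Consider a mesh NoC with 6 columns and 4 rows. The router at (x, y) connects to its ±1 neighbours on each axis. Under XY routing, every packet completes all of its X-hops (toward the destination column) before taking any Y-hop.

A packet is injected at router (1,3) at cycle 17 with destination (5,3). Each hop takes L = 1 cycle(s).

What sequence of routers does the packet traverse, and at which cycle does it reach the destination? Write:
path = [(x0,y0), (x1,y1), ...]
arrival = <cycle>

  0. router=(1,3) cycle=17 (inject)
  1. router=(2,3) cycle=18 dir=E
  2. router=(3,3) cycle=19 dir=E
  3. router=(4,3) cycle=20 dir=E
  4. router=(5,3) cycle=21 dir=E

path = [(1,3), (2,3), (3,3), (4,3), (5,3)]
arrival = 21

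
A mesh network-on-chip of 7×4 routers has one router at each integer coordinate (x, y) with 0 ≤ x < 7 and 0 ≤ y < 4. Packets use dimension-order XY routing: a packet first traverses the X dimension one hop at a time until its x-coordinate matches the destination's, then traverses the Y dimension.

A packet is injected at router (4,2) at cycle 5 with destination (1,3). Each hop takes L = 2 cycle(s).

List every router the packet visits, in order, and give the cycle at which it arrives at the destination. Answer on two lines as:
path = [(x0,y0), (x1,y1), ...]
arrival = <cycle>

path = [(4,2), (3,2), (2,2), (1,2), (1,3)]
arrival = 13

src (4,2)  cyc=5
W→(3,2)  cyc=7
W→(2,2)  cyc=9
W→(1,2)  cyc=11
N→(1,3)  cyc=13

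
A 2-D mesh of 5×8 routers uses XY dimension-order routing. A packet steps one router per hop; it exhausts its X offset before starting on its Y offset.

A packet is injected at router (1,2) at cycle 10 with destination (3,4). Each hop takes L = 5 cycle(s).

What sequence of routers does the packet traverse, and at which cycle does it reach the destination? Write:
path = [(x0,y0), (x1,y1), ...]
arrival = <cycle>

path = [(1,2), (2,2), (3,2), (3,3), (3,4)]
arrival = 30

t=10: at (1,2)
t=15: at (2,2) after E
t=20: at (3,2) after E
t=25: at (3,3) after N
t=30: at (3,4) after N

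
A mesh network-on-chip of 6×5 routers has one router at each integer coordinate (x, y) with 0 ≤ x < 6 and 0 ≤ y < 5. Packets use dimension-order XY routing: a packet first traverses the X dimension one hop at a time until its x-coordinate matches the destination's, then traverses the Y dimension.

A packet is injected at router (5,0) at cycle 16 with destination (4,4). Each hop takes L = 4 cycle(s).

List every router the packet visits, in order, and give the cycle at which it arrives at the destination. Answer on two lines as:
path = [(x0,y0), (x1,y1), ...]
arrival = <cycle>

#0 — 5,0 | c16
#1 — 4,0 | c20 | W
#2 — 4,1 | c24 | N
#3 — 4,2 | c28 | N
#4 — 4,3 | c32 | N
#5 — 4,4 | c36 | N

path = [(5,0), (4,0), (4,1), (4,2), (4,3), (4,4)]
arrival = 36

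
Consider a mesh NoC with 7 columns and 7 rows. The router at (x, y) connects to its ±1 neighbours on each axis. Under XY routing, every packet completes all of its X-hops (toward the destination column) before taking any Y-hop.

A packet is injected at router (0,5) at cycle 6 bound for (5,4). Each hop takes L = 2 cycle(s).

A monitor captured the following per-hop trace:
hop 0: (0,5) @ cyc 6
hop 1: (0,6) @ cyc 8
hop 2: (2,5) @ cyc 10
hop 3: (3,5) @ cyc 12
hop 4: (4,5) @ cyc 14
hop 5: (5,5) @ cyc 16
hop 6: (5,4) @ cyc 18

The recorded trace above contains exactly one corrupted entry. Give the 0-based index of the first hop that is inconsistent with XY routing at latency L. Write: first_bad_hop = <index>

first_bad_hop = 1

[1] (+0,+1) / 2c ⇒ BAD: Y-move but x=0≠5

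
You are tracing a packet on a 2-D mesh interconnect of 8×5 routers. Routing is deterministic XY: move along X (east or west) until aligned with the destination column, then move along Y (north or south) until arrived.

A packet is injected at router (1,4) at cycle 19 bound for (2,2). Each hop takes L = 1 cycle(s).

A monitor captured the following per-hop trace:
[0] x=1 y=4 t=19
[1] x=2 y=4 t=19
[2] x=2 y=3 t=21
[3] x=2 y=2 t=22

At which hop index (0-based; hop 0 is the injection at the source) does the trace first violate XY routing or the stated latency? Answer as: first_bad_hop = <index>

  1: Δx=+1 Δy=+0 Δt=0 [BAD: Δcyc=0≠L]

first_bad_hop = 1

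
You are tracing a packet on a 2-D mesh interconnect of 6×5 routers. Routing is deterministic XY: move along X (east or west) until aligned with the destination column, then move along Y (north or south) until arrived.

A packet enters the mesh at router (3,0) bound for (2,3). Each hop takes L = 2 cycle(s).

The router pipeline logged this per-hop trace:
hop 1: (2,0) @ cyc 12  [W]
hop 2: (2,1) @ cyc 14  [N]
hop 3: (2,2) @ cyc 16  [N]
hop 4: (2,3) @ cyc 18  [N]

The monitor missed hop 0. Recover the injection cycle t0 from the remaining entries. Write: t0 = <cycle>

The first recorded entry is hop 1 at cycle 12.
Therefore t0 = 12 − L = 10.

t0 = 10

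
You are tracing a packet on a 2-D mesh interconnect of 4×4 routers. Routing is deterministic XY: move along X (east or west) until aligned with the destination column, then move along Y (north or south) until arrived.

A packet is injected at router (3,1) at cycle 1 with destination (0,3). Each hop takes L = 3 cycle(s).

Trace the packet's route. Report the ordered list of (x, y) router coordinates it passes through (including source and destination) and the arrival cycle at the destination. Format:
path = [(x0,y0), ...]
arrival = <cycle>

  0. router=(3,1) cycle=1 (inject)
  1. router=(2,1) cycle=4 dir=W
  2. router=(1,1) cycle=7 dir=W
  3. router=(0,1) cycle=10 dir=W
  4. router=(0,2) cycle=13 dir=N
  5. router=(0,3) cycle=16 dir=N

path = [(3,1), (2,1), (1,1), (0,1), (0,2), (0,3)]
arrival = 16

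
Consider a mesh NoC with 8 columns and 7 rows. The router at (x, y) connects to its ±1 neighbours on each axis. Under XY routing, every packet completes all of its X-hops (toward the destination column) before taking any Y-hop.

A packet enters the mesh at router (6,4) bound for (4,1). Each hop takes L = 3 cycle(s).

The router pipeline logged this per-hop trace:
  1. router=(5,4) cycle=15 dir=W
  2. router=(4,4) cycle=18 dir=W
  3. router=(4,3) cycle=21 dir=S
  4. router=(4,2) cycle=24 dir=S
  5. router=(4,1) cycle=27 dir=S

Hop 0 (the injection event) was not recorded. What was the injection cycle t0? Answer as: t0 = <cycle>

t0 = 12

Hop 1 reached at cycle 15; hop k is at t0 + k·L.
t0 = cyc[1] − L = 15 − 3 = 12.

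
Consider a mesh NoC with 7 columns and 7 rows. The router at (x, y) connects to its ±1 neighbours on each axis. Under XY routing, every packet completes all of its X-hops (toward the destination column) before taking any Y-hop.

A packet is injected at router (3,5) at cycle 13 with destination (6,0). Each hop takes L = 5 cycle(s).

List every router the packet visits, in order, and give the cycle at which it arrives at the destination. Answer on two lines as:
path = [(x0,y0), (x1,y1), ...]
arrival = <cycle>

path = [(3,5), (4,5), (5,5), (6,5), (6,4), (6,3), (6,2), (6,1), (6,0)]
arrival = 53

#0 — 3,5 | c13
#1 — 4,5 | c18 | E
#2 — 5,5 | c23 | E
#3 — 6,5 | c28 | E
#4 — 6,4 | c33 | S
#5 — 6,3 | c38 | S
#6 — 6,2 | c43 | S
#7 — 6,1 | c48 | S
#8 — 6,0 | c53 | S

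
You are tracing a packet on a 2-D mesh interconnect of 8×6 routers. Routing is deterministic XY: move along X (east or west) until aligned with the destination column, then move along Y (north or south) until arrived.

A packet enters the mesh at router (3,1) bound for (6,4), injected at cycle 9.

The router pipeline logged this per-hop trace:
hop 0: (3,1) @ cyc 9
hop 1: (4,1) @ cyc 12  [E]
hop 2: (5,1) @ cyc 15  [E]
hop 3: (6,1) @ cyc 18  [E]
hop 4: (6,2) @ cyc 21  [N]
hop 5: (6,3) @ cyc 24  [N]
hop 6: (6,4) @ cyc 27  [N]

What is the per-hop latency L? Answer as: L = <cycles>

cyc[1] − cyc[0] = 12 − 9 = 3.
Per-hop latency L = Δcyc = 3.

L = 3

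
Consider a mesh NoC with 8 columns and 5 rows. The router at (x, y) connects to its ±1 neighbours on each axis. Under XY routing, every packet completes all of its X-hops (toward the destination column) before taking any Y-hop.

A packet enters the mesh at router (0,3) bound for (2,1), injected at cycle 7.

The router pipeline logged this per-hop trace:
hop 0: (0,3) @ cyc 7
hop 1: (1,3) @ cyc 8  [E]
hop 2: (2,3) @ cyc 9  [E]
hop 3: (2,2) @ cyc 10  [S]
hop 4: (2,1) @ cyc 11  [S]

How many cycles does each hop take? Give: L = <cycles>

L = 1

cyc[1] − cyc[0] = 8 − 7 = 1.
Each hop adds L, hence L = 1.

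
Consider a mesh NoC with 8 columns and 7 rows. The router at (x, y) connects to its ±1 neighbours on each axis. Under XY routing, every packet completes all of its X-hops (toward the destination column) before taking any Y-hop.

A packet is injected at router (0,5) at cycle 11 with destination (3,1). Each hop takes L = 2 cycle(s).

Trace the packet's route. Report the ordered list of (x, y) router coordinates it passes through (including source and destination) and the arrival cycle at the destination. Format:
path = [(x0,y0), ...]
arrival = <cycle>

  0. router=(0,5) cycle=11 (inject)
  1. router=(1,5) cycle=13 dir=E
  2. router=(2,5) cycle=15 dir=E
  3. router=(3,5) cycle=17 dir=E
  4. router=(3,4) cycle=19 dir=S
  5. router=(3,3) cycle=21 dir=S
  6. router=(3,2) cycle=23 dir=S
  7. router=(3,1) cycle=25 dir=S

path = [(0,5), (1,5), (2,5), (3,5), (3,4), (3,3), (3,2), (3,1)]
arrival = 25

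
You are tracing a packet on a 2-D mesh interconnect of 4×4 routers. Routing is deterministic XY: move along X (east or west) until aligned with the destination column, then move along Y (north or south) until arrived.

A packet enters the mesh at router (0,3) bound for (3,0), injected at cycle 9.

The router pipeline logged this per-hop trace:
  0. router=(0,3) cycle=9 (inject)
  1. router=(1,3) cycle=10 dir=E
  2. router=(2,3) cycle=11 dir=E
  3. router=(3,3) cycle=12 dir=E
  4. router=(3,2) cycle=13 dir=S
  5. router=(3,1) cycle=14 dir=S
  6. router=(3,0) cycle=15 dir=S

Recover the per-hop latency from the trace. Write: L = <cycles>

Between hops 0 and 1 the cycle counter advances 10 − 9 = 1.
Per-hop latency L = Δcyc = 1.

L = 1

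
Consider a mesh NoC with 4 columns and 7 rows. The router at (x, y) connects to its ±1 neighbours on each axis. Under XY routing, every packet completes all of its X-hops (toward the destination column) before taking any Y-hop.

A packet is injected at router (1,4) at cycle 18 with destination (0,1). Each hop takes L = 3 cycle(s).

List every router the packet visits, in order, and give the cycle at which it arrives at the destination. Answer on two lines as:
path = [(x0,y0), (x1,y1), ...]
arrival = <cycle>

path = [(1,4), (0,4), (0,3), (0,2), (0,1)]
arrival = 30

hop 0: (1,4) @ cyc 18
hop 1: (0,4) @ cyc 21  [W]
hop 2: (0,3) @ cyc 24  [S]
hop 3: (0,2) @ cyc 27  [S]
hop 4: (0,1) @ cyc 30  [S]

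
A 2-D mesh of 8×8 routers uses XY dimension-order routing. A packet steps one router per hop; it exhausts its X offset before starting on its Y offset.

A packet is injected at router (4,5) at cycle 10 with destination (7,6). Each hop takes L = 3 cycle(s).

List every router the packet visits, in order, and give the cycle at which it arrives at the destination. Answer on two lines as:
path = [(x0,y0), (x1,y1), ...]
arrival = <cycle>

#0 — 4,5 | c10
#1 — 5,5 | c13 | E
#2 — 6,5 | c16 | E
#3 — 7,5 | c19 | E
#4 — 7,6 | c22 | N

path = [(4,5), (5,5), (6,5), (7,5), (7,6)]
arrival = 22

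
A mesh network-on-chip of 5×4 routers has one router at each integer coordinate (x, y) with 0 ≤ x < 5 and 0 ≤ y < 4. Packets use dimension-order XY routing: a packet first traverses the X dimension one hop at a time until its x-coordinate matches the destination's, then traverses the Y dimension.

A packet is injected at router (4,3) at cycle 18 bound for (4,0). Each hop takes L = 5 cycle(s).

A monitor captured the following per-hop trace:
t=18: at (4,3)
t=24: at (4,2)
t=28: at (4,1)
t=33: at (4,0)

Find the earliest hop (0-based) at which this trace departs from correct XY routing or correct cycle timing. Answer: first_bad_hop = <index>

  1: Δx=+0 Δy=-1 Δt=6 [BAD: Δcyc=6≠L]

first_bad_hop = 1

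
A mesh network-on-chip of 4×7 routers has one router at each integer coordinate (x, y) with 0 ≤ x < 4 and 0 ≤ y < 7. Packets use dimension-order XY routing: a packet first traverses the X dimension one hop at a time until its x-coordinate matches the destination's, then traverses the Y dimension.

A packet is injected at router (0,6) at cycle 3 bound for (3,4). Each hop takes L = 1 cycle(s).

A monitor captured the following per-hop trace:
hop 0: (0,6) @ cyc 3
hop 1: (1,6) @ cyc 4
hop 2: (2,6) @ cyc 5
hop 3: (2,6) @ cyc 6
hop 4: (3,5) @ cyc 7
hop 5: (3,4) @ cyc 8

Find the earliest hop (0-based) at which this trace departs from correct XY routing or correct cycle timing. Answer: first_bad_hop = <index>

first_bad_hop = 3

  1: Δx=+1 Δy=+0 Δt=1 [ok]
  2: Δx=+1 Δy=+0 Δt=1 [ok]
  3: Δx=+0 Δy=+0 Δt=1 [BAD: non-unit step]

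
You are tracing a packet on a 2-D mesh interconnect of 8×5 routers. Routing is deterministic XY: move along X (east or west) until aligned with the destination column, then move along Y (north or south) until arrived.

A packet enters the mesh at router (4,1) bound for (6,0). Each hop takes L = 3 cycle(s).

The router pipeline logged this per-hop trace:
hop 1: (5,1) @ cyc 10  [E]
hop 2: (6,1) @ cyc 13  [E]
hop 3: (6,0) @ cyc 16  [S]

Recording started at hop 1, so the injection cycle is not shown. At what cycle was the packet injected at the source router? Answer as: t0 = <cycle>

cyc[1] = 10 and cyc[k] = t0 + k·L for every k.
Subtract one hop: t0 = 10 − 3 = 7.

t0 = 7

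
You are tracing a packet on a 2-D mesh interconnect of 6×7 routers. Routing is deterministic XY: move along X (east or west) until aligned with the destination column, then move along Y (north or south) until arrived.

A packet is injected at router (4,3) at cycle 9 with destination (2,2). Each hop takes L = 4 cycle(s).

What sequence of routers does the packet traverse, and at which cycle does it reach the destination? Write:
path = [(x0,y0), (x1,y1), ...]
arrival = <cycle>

#0 — 4,3 | c9
#1 — 3,3 | c13 | W
#2 — 2,3 | c17 | W
#3 — 2,2 | c21 | S

path = [(4,3), (3,3), (2,3), (2,2)]
arrival = 21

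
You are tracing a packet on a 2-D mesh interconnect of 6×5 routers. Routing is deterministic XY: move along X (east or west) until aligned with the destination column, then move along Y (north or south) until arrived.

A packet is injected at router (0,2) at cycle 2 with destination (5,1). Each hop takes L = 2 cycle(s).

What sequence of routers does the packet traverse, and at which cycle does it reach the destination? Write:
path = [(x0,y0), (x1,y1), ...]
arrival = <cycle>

[0] x=0 y=2 t=2
[1] x=1 y=2 t=4 →E
[2] x=2 y=2 t=6 →E
[3] x=3 y=2 t=8 →E
[4] x=4 y=2 t=10 →E
[5] x=5 y=2 t=12 →E
[6] x=5 y=1 t=14 →S

path = [(0,2), (1,2), (2,2), (3,2), (4,2), (5,2), (5,1)]
arrival = 14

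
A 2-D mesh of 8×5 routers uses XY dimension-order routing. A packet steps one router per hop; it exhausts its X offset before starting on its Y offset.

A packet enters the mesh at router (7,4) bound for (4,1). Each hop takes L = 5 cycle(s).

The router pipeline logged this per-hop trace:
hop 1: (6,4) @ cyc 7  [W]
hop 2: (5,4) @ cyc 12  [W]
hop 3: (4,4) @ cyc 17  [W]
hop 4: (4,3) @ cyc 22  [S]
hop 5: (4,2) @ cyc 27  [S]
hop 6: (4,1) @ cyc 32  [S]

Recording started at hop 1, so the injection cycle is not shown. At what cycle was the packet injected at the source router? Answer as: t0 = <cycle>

The first recorded entry is hop 1 at cycle 7.
t0 = cyc[1] − L = 7 − 5 = 2.

t0 = 2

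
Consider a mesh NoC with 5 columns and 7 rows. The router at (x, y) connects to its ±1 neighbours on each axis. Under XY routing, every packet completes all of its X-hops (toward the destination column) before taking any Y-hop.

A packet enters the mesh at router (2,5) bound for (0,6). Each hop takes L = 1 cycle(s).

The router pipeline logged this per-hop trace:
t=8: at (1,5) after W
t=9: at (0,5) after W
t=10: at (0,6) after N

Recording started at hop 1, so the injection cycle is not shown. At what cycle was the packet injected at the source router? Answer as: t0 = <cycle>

cyc[1] = 8 and cyc[k] = t0 + k·L for every k.
Subtract one hop: t0 = 8 − 1 = 7.

t0 = 7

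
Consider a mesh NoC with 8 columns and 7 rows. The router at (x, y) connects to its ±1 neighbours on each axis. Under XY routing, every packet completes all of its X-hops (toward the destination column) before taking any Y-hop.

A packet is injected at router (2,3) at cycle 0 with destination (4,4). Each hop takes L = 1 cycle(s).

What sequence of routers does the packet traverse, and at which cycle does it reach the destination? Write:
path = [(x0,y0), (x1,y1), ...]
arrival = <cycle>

  0. router=(2,3) cycle=0 (inject)
  1. router=(3,3) cycle=1 dir=E
  2. router=(4,3) cycle=2 dir=E
  3. router=(4,4) cycle=3 dir=N

path = [(2,3), (3,3), (4,3), (4,4)]
arrival = 3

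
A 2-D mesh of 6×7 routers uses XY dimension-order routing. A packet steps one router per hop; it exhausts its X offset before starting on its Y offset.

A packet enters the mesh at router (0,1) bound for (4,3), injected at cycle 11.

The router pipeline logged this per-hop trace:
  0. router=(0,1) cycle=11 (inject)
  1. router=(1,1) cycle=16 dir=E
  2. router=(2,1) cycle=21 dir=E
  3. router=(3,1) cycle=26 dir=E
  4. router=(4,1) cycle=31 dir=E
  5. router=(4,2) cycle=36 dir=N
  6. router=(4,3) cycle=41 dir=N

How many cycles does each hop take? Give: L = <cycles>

L = 5

Between hops 0 and 1 the cycle counter advances 16 − 11 = 5.
Per-hop latency L = Δcyc = 5.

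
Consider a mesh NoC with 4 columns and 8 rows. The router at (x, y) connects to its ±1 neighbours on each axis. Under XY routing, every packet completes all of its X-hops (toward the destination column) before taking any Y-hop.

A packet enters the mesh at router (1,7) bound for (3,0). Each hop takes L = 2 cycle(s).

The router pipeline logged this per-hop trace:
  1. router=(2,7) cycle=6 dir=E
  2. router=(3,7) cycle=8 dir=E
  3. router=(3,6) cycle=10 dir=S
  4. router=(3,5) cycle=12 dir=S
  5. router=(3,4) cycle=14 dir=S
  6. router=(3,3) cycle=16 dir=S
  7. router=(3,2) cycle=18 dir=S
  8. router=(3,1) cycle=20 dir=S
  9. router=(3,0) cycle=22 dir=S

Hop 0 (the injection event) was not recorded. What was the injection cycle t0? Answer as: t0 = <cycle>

At hop 1 the cycle is 6; in general cyc_k = t0 + kL.
So t0 = 6 − 1·2 = 4.

t0 = 4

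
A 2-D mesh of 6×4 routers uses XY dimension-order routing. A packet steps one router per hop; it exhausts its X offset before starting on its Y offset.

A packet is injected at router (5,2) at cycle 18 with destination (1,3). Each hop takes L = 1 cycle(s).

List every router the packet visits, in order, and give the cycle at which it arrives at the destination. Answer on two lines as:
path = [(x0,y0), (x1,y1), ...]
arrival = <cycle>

path = [(5,2), (4,2), (3,2), (2,2), (1,2), (1,3)]
arrival = 23

src (5,2)  cyc=18
W→(4,2)  cyc=19
W→(3,2)  cyc=20
W→(2,2)  cyc=21
W→(1,2)  cyc=22
N→(1,3)  cyc=23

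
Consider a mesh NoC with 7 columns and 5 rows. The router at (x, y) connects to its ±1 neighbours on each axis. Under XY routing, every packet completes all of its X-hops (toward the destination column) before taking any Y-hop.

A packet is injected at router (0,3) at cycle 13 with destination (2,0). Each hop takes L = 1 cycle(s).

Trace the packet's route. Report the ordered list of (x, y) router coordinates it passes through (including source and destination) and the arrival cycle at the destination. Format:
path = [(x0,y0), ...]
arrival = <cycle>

path = [(0,3), (1,3), (2,3), (2,2), (2,1), (2,0)]
arrival = 18

hop 0: (0,3) @ cyc 13
hop 1: (1,3) @ cyc 14  [E]
hop 2: (2,3) @ cyc 15  [E]
hop 3: (2,2) @ cyc 16  [S]
hop 4: (2,1) @ cyc 17  [S]
hop 5: (2,0) @ cyc 18  [S]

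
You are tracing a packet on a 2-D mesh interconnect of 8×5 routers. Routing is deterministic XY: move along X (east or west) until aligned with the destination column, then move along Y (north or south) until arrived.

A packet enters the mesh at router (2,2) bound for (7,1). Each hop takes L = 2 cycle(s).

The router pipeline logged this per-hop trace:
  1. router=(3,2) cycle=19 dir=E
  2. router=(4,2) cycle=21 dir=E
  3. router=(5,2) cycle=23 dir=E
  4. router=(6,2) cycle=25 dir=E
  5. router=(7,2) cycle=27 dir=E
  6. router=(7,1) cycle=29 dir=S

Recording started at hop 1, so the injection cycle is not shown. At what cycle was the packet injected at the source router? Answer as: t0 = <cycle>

cyc[1] = 19 and cyc[k] = t0 + k·L for every k.
So t0 = 19 − 1·2 = 17.

t0 = 17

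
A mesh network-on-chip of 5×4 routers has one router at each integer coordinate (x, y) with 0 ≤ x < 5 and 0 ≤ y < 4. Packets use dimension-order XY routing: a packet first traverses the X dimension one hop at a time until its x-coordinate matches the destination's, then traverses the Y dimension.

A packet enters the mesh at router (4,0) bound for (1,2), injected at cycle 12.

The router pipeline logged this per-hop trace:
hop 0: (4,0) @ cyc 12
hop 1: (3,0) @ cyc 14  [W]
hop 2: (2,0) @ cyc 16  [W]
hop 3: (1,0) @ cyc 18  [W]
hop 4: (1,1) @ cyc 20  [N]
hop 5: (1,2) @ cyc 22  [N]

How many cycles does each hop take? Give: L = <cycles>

L = 2

cyc[1] − cyc[0] = 14 − 12 = 2.
Per-hop latency L = Δcyc = 2.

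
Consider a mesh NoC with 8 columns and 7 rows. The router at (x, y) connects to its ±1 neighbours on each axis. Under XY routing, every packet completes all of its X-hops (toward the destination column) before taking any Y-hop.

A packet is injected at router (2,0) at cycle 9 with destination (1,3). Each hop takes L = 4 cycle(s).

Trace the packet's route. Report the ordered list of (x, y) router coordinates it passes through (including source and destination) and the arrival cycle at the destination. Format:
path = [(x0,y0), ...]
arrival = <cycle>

src (2,0)  cyc=9
W→(1,0)  cyc=13
N→(1,1)  cyc=17
N→(1,2)  cyc=21
N→(1,3)  cyc=25

path = [(2,0), (1,0), (1,1), (1,2), (1,3)]
arrival = 25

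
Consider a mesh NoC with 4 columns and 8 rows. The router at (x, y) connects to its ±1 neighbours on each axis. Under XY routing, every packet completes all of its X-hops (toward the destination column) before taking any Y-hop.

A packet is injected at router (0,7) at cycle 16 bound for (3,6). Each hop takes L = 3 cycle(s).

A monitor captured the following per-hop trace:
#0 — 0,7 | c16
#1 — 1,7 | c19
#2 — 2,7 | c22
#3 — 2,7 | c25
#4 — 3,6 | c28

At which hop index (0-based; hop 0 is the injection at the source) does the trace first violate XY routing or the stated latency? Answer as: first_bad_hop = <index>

first_bad_hop = 3

hop 1: step (+1,+0), +3 cyc — ok
hop 2: step (+1,+0), +3 cyc — ok
hop 3: step (+0,+0), +3 cyc — BAD: non-unit step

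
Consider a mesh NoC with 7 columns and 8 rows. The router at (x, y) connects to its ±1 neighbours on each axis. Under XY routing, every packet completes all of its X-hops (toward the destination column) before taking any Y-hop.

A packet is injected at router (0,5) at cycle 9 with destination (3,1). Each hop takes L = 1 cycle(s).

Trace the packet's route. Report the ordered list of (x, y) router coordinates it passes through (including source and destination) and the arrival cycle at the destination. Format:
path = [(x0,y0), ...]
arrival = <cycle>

src (0,5)  cyc=9
E→(1,5)  cyc=10
E→(2,5)  cyc=11
E→(3,5)  cyc=12
S→(3,4)  cyc=13
S→(3,3)  cyc=14
S→(3,2)  cyc=15
S→(3,1)  cyc=16

path = [(0,5), (1,5), (2,5), (3,5), (3,4), (3,3), (3,2), (3,1)]
arrival = 16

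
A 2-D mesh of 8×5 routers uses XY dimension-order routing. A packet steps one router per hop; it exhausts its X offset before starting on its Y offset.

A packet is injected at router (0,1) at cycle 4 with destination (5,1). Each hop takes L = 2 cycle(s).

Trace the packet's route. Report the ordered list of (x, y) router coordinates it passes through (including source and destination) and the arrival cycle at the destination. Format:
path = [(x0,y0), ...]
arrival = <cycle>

#0 — 0,1 | c4
#1 — 1,1 | c6 | E
#2 — 2,1 | c8 | E
#3 — 3,1 | c10 | E
#4 — 4,1 | c12 | E
#5 — 5,1 | c14 | E

path = [(0,1), (1,1), (2,1), (3,1), (4,1), (5,1)]
arrival = 14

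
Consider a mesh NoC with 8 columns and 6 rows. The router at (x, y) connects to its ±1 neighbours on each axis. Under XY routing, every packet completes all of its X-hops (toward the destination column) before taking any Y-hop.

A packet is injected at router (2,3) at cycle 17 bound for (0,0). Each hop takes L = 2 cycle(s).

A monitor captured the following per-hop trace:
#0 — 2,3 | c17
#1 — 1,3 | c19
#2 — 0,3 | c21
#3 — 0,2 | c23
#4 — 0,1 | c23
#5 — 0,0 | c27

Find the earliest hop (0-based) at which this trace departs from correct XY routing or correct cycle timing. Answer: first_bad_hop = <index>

hop 1: step (-1,+0), +2 cyc — ok
hop 2: step (-1,+0), +2 cyc — ok
hop 3: step (+0,-1), +2 cyc — ok
hop 4: step (+0,-1), +0 cyc — BAD: Δcyc=0≠L

first_bad_hop = 4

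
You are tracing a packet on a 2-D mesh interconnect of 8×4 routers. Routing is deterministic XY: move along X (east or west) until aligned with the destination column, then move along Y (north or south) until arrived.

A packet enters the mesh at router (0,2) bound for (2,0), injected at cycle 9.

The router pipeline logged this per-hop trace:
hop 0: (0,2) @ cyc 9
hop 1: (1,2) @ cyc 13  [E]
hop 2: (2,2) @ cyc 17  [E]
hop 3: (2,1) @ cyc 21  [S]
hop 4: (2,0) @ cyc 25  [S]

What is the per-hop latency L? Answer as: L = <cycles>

L = 4

cyc[1] − cyc[0] = 13 − 9 = 4.
Per-hop latency L = Δcyc = 4.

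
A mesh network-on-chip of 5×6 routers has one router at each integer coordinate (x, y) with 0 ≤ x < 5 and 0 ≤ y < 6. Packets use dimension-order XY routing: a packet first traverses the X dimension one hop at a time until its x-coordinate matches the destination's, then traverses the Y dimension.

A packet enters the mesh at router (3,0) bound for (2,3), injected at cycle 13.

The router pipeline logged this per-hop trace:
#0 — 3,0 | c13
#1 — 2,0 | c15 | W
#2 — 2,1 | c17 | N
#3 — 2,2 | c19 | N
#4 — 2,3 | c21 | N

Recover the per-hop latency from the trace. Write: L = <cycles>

L = 2

From hop 0 (13) to hop 1 (15): +2 cycles.
One hop costs L cycles, so L = 2.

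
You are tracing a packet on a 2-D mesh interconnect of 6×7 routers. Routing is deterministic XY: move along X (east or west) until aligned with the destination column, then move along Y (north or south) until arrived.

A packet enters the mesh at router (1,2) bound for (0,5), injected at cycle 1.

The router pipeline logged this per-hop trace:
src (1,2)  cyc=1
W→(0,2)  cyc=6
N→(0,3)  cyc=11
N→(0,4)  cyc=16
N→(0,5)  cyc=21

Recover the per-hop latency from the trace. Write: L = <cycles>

L = 5

Δcyc across hop 0→1: 6 − 1 = 5.
One hop costs L cycles, so L = 5.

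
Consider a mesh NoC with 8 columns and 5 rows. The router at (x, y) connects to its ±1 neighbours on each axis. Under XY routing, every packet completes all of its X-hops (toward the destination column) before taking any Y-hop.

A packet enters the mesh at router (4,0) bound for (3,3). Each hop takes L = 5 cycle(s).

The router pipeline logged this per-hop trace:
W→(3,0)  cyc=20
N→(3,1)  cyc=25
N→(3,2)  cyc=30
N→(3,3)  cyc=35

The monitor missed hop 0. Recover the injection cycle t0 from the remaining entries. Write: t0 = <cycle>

The first recorded entry is hop 1 at cycle 20.
Subtract one hop: t0 = 20 − 5 = 15.

t0 = 15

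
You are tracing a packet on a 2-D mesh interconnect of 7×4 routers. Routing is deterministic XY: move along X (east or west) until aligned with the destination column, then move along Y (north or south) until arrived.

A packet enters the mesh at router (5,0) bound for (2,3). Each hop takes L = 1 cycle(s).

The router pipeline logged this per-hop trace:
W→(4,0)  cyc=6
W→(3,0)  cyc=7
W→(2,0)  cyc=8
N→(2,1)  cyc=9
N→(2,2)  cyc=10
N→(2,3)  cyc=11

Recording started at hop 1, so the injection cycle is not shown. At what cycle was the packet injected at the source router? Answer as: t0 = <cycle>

t0 = 5

At hop 1 the cycle is 6; in general cyc_k = t0 + kL.
t0 = cyc[1] − L = 6 − 1 = 5.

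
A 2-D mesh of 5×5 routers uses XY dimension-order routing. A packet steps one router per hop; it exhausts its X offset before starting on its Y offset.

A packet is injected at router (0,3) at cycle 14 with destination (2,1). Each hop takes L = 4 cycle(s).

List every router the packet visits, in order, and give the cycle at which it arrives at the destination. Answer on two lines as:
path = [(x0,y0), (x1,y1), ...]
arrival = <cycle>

path = [(0,3), (1,3), (2,3), (2,2), (2,1)]
arrival = 30

src (0,3)  cyc=14
E→(1,3)  cyc=18
E→(2,3)  cyc=22
S→(2,2)  cyc=26
S→(2,1)  cyc=30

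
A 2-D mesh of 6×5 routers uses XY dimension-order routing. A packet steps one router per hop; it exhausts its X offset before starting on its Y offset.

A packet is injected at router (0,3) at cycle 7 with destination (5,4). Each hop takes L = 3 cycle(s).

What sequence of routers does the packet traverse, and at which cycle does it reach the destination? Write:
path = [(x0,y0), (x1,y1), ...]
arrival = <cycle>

hop 0: (0,3) @ cyc 7
hop 1: (1,3) @ cyc 10  [E]
hop 2: (2,3) @ cyc 13  [E]
hop 3: (3,3) @ cyc 16  [E]
hop 4: (4,3) @ cyc 19  [E]
hop 5: (5,3) @ cyc 22  [E]
hop 6: (5,4) @ cyc 25  [N]

path = [(0,3), (1,3), (2,3), (3,3), (4,3), (5,3), (5,4)]
arrival = 25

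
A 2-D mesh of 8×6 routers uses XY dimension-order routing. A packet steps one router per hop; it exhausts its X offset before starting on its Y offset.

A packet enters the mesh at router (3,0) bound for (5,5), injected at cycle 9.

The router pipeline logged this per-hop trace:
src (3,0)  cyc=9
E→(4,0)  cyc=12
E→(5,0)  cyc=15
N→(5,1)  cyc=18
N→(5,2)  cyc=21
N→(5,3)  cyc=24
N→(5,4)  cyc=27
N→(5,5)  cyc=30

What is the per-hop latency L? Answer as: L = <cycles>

L = 3

Between hops 0 and 1 the cycle counter advances 12 − 9 = 3.
Per-hop latency L = Δcyc = 3.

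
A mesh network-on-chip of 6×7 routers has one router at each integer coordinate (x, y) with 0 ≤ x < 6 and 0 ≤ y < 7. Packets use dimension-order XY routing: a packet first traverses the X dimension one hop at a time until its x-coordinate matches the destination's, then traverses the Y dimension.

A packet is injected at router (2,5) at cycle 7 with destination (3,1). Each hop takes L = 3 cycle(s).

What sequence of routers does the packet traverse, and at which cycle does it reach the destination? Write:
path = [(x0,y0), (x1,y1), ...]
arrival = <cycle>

#0 — 2,5 | c7
#1 — 3,5 | c10 | E
#2 — 3,4 | c13 | S
#3 — 3,3 | c16 | S
#4 — 3,2 | c19 | S
#5 — 3,1 | c22 | S

path = [(2,5), (3,5), (3,4), (3,3), (3,2), (3,1)]
arrival = 22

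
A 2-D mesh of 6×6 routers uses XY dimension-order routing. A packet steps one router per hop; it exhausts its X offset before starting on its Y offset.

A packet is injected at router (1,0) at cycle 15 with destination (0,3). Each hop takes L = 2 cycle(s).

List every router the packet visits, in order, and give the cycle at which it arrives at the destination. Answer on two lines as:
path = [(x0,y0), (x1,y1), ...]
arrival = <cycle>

[0] x=1 y=0 t=15
[1] x=0 y=0 t=17 →W
[2] x=0 y=1 t=19 →N
[3] x=0 y=2 t=21 →N
[4] x=0 y=3 t=23 →N

path = [(1,0), (0,0), (0,1), (0,2), (0,3)]
arrival = 23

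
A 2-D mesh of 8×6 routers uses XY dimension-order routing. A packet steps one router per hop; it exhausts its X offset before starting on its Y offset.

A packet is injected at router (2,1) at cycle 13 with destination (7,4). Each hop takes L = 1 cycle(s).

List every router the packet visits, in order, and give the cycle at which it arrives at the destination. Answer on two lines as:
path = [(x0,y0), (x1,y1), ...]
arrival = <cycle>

src (2,1)  cyc=13
E→(3,1)  cyc=14
E→(4,1)  cyc=15
E→(5,1)  cyc=16
E→(6,1)  cyc=17
E→(7,1)  cyc=18
N→(7,2)  cyc=19
N→(7,3)  cyc=20
N→(7,4)  cyc=21

path = [(2,1), (3,1), (4,1), (5,1), (6,1), (7,1), (7,2), (7,3), (7,4)]
arrival = 21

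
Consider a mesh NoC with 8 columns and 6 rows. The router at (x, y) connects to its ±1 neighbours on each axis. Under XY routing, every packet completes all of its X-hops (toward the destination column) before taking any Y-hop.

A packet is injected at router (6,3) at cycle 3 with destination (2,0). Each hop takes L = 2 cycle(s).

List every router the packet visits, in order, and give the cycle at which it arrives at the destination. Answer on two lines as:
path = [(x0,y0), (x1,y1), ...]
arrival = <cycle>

#0 — 6,3 | c3
#1 — 5,3 | c5 | W
#2 — 4,3 | c7 | W
#3 — 3,3 | c9 | W
#4 — 2,3 | c11 | W
#5 — 2,2 | c13 | S
#6 — 2,1 | c15 | S
#7 — 2,0 | c17 | S

path = [(6,3), (5,3), (4,3), (3,3), (2,3), (2,2), (2,1), (2,0)]
arrival = 17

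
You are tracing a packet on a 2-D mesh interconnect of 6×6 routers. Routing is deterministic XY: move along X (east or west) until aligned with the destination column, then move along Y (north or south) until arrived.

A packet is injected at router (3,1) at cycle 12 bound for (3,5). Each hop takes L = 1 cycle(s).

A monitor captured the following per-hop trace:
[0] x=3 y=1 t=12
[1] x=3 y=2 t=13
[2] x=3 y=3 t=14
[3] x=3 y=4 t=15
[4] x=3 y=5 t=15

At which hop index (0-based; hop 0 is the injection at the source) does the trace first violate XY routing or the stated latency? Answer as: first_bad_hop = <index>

hop 1: step (+0,+1), +1 cyc — ok
hop 2: step (+0,+1), +1 cyc — ok
hop 3: step (+0,+1), +1 cyc — ok
hop 4: step (+0,+1), +0 cyc — BAD: Δcyc=0≠L

first_bad_hop = 4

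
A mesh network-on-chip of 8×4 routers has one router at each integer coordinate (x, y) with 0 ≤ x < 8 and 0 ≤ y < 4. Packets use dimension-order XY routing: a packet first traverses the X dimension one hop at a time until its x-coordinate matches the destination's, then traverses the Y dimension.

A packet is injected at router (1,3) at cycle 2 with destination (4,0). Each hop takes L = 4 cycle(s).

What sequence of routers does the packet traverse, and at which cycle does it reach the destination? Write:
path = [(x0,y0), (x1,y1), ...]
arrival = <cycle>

path = [(1,3), (2,3), (3,3), (4,3), (4,2), (4,1), (4,0)]
arrival = 26

  0. router=(1,3) cycle=2 (inject)
  1. router=(2,3) cycle=6 dir=E
  2. router=(3,3) cycle=10 dir=E
  3. router=(4,3) cycle=14 dir=E
  4. router=(4,2) cycle=18 dir=S
  5. router=(4,1) cycle=22 dir=S
  6. router=(4,0) cycle=26 dir=S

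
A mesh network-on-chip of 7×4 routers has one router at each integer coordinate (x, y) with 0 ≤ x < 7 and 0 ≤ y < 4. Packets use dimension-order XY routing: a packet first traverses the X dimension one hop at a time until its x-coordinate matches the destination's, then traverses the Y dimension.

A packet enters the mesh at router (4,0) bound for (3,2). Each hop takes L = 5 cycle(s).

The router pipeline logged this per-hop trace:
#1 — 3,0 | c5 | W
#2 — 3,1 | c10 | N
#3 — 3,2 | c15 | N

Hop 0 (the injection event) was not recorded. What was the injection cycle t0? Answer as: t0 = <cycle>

cyc[1] = 5 and cyc[k] = t0 + k·L for every k.
So t0 = 5 − 1·5 = 0.

t0 = 0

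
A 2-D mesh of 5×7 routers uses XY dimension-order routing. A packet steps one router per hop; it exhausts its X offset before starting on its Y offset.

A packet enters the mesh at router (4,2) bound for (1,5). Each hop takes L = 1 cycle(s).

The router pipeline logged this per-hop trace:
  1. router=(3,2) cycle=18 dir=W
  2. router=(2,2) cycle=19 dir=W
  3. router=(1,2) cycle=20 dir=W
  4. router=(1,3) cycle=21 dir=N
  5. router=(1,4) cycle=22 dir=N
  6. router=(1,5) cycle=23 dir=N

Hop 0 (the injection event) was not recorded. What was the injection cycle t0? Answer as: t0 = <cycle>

cyc[1] = 18 and cyc[k] = t0 + k·L for every k.
Subtract one hop: t0 = 18 − 1 = 17.

t0 = 17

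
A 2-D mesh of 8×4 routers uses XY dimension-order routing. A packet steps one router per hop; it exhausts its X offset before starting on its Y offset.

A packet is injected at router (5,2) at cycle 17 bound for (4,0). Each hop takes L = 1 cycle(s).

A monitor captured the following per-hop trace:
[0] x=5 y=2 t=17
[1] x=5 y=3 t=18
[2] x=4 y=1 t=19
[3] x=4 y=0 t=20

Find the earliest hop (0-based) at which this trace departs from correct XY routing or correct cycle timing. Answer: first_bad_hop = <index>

[1] (+0,+1) / 1c ⇒ BAD: Y-move but x=5≠4

first_bad_hop = 1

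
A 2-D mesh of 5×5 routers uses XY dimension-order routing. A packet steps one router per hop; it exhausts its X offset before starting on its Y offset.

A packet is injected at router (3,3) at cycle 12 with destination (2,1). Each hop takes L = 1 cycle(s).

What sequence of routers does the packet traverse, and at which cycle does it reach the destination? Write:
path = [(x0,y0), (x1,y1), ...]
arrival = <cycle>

path = [(3,3), (2,3), (2,2), (2,1)]
arrival = 15

t=12: at (3,3)
t=13: at (2,3) after W
t=14: at (2,2) after S
t=15: at (2,1) after S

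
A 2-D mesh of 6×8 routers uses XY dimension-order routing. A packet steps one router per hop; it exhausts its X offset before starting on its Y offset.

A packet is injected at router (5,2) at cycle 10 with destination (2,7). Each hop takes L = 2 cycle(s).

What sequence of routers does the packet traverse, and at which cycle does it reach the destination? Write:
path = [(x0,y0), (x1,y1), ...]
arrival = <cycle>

src (5,2)  cyc=10
W→(4,2)  cyc=12
W→(3,2)  cyc=14
W→(2,2)  cyc=16
N→(2,3)  cyc=18
N→(2,4)  cyc=20
N→(2,5)  cyc=22
N→(2,6)  cyc=24
N→(2,7)  cyc=26

path = [(5,2), (4,2), (3,2), (2,2), (2,3), (2,4), (2,5), (2,6), (2,7)]
arrival = 26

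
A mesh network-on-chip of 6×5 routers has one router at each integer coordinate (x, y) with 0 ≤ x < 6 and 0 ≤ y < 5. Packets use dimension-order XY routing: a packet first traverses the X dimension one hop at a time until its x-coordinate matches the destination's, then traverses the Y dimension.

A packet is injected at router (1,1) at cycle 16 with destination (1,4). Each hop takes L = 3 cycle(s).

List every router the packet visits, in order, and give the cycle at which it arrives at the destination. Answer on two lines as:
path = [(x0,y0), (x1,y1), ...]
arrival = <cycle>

hop 0: (1,1) @ cyc 16
hop 1: (1,2) @ cyc 19  [N]
hop 2: (1,3) @ cyc 22  [N]
hop 3: (1,4) @ cyc 25  [N]

path = [(1,1), (1,2), (1,3), (1,4)]
arrival = 25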